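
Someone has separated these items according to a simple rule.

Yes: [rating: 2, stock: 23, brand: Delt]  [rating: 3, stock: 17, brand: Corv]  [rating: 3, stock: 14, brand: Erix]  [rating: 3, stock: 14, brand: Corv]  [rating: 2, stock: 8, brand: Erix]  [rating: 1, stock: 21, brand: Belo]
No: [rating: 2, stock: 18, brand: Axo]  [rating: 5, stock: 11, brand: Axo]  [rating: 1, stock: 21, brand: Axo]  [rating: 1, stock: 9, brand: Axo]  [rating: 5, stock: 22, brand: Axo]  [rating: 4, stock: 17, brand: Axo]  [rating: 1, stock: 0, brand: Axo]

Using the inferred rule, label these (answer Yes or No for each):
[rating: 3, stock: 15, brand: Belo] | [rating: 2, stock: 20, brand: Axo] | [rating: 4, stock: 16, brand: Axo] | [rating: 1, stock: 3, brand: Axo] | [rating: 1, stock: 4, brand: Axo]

The distinguishing property — brand is not Axo — holds for all the 'Yes' cases and none of the 'No' cases.
[rating: 3, stock: 15, brand: Belo] → brand is Belo → Yes. [rating: 2, stock: 20, brand: Axo] → brand is Axo → No. [rating: 4, stock: 16, brand: Axo] → brand is Axo → No. [rating: 1, stock: 3, brand: Axo] → brand is Axo → No. [rating: 1, stock: 4, brand: Axo] → brand is Axo → No.

Yes, No, No, No, No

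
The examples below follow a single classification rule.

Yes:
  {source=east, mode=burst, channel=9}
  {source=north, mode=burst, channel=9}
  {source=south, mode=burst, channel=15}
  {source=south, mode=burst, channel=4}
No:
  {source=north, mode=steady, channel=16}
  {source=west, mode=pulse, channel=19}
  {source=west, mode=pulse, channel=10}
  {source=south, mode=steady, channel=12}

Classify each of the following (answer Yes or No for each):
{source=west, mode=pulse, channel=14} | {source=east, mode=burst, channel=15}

Rule: mode is burst. This holds for each 'Yes' example and fails for each 'No' one.
No: {source=west, mode=pulse, channel=14}, since mode is pulse.
Yes: {source=east, mode=burst, channel=15}, since mode is burst.

No, Yes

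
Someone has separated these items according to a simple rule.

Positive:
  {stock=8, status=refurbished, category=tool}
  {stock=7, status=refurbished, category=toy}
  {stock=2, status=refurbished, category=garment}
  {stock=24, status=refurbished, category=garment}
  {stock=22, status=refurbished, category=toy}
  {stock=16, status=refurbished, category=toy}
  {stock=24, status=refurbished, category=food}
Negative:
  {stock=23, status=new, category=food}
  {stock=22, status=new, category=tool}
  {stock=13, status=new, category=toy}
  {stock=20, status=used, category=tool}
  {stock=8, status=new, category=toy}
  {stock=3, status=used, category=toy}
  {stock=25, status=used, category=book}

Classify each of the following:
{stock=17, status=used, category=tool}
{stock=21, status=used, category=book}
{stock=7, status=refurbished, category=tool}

Negative, Negative, Positive

The simplest hypothesis consistent with all the labels is: status is refurbished.
Negative: {stock=17, status=used, category=tool}, since status is used. Negative: {stock=21, status=used, category=book}, since status is used. Positive: {stock=7, status=refurbished, category=tool}, since status is refurbished.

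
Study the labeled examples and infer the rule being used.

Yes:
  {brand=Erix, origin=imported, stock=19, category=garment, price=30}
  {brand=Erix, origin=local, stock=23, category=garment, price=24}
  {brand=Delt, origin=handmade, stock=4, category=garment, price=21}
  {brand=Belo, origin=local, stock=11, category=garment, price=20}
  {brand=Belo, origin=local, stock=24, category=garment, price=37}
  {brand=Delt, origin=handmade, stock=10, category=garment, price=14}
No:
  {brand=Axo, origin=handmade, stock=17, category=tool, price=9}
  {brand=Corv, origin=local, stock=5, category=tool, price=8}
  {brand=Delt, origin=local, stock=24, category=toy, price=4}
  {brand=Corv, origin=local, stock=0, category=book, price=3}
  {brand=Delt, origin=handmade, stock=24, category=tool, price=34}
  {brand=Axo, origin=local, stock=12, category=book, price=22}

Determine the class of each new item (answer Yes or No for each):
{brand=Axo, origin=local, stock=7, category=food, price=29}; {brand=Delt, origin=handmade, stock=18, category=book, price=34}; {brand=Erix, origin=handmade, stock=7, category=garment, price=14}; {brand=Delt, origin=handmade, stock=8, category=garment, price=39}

No, No, Yes, Yes

Checking candidate rules against both groups, what survives is: category is garment.
{brand=Axo, origin=local, stock=7, category=food, price=29} — category is food, hence No.
{brand=Delt, origin=handmade, stock=18, category=book, price=34} — category is book, hence No.
{brand=Erix, origin=handmade, stock=7, category=garment, price=14} — category is garment, hence Yes.
{brand=Delt, origin=handmade, stock=8, category=garment, price=39} — category is garment, hence Yes.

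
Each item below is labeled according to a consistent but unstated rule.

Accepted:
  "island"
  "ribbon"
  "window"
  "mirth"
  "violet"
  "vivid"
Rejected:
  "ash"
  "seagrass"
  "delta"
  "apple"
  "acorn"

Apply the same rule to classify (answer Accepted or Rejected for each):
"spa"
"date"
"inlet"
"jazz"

Comparing the two groups points to one rule — contains 'i'.
Rejected: "spa", since no 'i'. Rejected: "date", since no 'i'. Accepted: "inlet", since has 'i'. Rejected: "jazz", since no 'i'.

Rejected, Rejected, Accepted, Rejected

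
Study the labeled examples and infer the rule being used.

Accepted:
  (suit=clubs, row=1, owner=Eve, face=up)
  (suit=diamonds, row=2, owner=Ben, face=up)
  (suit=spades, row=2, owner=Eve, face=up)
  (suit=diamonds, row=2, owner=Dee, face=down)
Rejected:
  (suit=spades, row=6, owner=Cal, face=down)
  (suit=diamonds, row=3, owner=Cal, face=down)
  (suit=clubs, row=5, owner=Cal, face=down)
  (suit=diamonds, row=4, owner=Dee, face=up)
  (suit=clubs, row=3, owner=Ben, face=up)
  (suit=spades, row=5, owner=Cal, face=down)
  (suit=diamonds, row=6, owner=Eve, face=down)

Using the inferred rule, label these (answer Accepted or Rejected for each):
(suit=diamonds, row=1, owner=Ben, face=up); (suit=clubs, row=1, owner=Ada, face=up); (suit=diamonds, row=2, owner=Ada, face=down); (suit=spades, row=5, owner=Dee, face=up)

Accepted, Accepted, Accepted, Rejected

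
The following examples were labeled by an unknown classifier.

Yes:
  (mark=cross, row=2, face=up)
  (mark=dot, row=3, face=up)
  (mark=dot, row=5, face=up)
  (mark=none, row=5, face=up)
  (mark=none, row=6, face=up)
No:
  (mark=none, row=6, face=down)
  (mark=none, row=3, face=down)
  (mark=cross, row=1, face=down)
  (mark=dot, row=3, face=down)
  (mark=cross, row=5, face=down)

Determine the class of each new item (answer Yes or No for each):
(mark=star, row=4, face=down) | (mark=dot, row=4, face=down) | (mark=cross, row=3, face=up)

No, No, Yes

The rule appears to be: face is up.
(mark=star, row=4, face=down): No (face is down). (mark=dot, row=4, face=down): No (face is down). (mark=cross, row=3, face=up): Yes (face is up).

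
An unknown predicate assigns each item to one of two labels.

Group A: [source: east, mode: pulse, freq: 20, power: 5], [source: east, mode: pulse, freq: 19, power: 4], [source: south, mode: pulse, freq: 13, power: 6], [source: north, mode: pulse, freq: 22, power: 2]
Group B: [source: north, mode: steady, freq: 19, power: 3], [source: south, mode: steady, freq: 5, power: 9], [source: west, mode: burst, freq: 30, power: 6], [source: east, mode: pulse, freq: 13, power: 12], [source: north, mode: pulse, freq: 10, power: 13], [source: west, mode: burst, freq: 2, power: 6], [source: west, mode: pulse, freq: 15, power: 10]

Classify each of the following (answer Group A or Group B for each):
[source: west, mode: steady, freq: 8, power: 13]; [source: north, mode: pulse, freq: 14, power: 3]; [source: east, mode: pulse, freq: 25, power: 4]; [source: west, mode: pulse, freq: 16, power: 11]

Group B, Group A, Group A, Group B

The pattern is that an item is 'Group A' exactly when: mode is pulse AND power ≤ 6.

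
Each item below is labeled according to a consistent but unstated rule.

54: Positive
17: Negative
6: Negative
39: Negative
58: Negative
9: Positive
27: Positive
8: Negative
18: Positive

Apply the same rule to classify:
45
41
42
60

Checking candidate rules against both groups, what survives is: multiple of 9.
45 — 45 = 9·5, hence Positive.
41 — 41 = 9·4 + 5, hence Negative.
42 — 42 = 9·4 + 6, hence Negative.
60 — 60 = 9·6 + 6, hence Negative.

Positive, Negative, Negative, Negative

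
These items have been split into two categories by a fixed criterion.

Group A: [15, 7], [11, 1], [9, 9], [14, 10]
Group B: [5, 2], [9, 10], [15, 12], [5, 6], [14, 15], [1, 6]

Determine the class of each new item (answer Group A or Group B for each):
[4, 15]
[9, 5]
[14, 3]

Group B, Group A, Group B

Every 'Group A' example satisfies: sum is even. None of the 'Group B' examples do.
[4, 15]: 4+15 = 19 — doesn't match, so Group B.
[9, 5]: 9+5 = 14 — checks out, so Group A.
[14, 3]: 14+3 = 17 — doesn't match, so Group B.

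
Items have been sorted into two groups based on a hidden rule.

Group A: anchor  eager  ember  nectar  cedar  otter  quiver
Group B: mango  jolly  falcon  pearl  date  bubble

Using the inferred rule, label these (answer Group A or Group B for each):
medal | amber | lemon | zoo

The common property of the 'Group A' items is: ends with 'r'. No 'Group B' item has it.
medal — ends with 'l', hence Group B. amber — ends with 'r', hence Group A. lemon — ends with 'n', hence Group B. zoo — ends with 'o', hence Group B.

Group B, Group A, Group B, Group B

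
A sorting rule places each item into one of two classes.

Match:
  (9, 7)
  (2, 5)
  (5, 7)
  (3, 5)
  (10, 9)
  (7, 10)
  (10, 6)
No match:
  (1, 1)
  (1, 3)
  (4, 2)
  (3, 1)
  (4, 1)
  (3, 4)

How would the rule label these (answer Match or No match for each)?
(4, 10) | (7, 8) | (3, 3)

Match, Match, No match

Every 'Match' example satisfies: second ≥ 5. None of the 'No match' examples do.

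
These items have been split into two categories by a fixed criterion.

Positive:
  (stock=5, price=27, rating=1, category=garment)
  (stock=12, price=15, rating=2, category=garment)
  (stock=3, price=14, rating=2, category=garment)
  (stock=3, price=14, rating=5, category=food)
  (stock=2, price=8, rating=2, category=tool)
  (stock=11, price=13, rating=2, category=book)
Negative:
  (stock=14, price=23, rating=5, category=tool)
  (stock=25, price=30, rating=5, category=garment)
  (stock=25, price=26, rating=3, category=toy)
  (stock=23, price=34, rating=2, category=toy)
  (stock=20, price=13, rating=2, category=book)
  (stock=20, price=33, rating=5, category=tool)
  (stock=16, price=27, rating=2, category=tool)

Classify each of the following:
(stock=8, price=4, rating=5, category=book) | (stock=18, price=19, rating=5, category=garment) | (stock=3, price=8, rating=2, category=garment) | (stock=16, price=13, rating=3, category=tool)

The simplest hypothesis consistent with all the labels is: stock ≤ 12.
(stock=8, price=4, rating=5, category=book) → stock = 8 → Positive.
(stock=18, price=19, rating=5, category=garment) → stock = 18 → Negative.
(stock=3, price=8, rating=2, category=garment) → stock = 3 → Positive.
(stock=16, price=13, rating=3, category=tool) → stock = 16 → Negative.

Positive, Negative, Positive, Negative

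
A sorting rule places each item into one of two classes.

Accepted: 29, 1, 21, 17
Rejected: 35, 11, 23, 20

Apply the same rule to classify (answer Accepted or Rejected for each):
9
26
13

Comparing the two groups points to one rule — ≡ 1 (mod 4).

Accepted, Rejected, Accepted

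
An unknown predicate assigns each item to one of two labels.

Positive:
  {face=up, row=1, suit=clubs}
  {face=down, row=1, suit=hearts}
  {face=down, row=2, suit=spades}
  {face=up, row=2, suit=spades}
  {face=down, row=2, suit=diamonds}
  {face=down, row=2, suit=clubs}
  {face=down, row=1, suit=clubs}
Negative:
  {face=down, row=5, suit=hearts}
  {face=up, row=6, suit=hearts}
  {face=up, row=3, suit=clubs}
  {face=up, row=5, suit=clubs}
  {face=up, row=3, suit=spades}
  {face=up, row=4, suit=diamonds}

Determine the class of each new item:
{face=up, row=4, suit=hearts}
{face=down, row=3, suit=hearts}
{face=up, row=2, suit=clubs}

All 'Positive' examples share one property — row ≤ 2 — and every 'Negative' example lacks it.
{face=up, row=4, suit=hearts}: row = 4 — fails the rule, so Negative. {face=down, row=3, suit=hearts}: row = 3 — fails the rule, so Negative. {face=up, row=2, suit=clubs}: row = 2 — satisfies this, so Positive.

Negative, Negative, Positive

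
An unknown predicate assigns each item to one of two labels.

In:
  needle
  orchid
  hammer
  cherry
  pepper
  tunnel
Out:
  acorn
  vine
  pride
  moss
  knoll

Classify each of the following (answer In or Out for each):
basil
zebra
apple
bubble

Out, Out, Out, In

Rule: length 6. This holds for each 'In' example and fails for each 'Out' one.
basil: Out (length 5).
zebra: Out (length 5).
apple: Out (length 5).
bubble: In (length 6).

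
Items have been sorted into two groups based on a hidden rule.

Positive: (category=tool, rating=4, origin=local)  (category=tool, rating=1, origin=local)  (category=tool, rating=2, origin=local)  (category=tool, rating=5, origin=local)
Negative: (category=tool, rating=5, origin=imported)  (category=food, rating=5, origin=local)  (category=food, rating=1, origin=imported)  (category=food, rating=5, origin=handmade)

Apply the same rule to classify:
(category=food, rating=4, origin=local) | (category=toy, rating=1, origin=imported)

The simplest hypothesis consistent with all the labels is: origin is local AND category is tool.
(category=food, rating=4, origin=local) → origin is local, category is food → Negative.
(category=toy, rating=1, origin=imported) → origin is imported, category is toy → Negative.

Negative, Negative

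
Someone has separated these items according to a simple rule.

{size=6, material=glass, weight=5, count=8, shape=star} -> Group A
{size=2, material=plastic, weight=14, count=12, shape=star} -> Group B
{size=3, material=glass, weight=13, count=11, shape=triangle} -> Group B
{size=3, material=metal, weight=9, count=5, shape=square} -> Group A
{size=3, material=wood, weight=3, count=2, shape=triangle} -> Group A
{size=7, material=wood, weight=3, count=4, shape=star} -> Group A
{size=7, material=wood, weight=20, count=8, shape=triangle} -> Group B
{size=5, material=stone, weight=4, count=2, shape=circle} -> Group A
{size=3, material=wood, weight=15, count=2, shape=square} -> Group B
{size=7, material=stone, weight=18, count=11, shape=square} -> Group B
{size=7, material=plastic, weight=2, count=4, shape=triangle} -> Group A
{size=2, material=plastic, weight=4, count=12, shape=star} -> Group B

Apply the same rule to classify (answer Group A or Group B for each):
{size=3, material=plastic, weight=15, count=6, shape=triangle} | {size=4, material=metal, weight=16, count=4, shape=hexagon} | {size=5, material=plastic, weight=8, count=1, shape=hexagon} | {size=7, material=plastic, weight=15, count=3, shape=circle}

Group B, Group B, Group A, Group B

Every 'Group A' example satisfies: size ≥ 3 AND weight ≤ 9. None of the 'Group B' examples do.
{size=3, material=plastic, weight=15, count=6, shape=triangle} → size = 3, weight = 15 → Group B.
{size=4, material=metal, weight=16, count=4, shape=hexagon} → size = 4, weight = 16 → Group B.
{size=5, material=plastic, weight=8, count=1, shape=hexagon} → size = 5, weight = 8 → Group A.
{size=7, material=plastic, weight=15, count=3, shape=circle} → size = 7, weight = 15 → Group B.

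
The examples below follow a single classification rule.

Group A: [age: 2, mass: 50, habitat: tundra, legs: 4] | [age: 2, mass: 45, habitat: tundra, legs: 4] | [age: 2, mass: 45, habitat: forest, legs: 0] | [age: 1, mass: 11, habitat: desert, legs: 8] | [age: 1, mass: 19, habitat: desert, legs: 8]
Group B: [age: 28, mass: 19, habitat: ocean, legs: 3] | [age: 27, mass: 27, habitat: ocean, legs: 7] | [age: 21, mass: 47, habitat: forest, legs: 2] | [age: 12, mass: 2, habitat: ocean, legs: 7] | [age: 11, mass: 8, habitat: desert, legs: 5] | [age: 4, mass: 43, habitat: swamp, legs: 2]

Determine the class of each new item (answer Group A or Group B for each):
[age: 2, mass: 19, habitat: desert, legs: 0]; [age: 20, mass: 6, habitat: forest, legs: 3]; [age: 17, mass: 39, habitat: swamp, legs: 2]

Group A, Group B, Group B

A rule that fits every label: age ≤ 2 — true of each 'Group A' example, false of each 'Group B' one.
[age: 2, mass: 19, habitat: desert, legs: 0]: age = 2 — fits, so Group A. [age: 20, mass: 6, habitat: forest, legs: 3]: age = 20 — lacks this property, so Group B. [age: 17, mass: 39, habitat: swamp, legs: 2]: age = 17 — lacks this property, so Group B.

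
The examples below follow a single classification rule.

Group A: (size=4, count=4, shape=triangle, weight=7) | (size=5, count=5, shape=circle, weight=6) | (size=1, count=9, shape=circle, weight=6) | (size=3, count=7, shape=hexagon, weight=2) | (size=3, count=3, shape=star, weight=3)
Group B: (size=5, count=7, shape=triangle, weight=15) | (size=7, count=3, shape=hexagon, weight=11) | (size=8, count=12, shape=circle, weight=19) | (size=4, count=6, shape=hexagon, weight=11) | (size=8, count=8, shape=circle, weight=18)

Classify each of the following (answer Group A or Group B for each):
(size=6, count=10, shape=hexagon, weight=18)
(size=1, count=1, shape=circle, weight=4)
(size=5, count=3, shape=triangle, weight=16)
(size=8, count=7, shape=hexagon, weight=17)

Group B, Group A, Group B, Group B

The common property of the 'Group A' items is: weight ≤ 7. No 'Group B' item has it.
(size=6, count=10, shape=hexagon, weight=18): weight = 18, does not satisfy this → Group B. (size=1, count=1, shape=circle, weight=4): weight = 4, satisfies this → Group A. (size=5, count=3, shape=triangle, weight=16): weight = 16, does not satisfy this → Group B. (size=8, count=7, shape=hexagon, weight=17): weight = 17, does not satisfy this → Group B.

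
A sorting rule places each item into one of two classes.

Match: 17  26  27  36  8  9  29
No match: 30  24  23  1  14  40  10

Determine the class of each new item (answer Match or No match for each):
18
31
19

'Match' ⟺ digit sum ≥ 7.
Match: 18, since digit sum 1+8 = 9.
No match: 31, since digit sum 3+1 = 4.
Match: 19, since digit sum 1+9 = 10.

Match, No match, Match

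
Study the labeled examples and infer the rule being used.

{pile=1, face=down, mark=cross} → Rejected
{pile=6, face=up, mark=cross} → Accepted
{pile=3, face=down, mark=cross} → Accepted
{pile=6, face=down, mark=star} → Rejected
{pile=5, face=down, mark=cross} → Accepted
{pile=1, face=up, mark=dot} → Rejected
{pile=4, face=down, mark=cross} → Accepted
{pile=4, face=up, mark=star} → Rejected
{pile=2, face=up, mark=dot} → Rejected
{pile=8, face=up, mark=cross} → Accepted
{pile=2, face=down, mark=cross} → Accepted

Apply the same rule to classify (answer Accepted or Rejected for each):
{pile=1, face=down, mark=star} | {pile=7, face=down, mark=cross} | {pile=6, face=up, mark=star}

Rejected, Accepted, Rejected

The distinguishing property — mark is cross AND pile ≥ 2 — holds for all the 'Accepted' cases and none of the 'Rejected' cases.
{pile=1, face=down, mark=star}: mark is star, pile = 1, fails this test → Rejected. {pile=7, face=down, mark=cross}: mark is cross, pile = 7, passes → Accepted. {pile=6, face=up, mark=star}: mark is star, pile = 6, fails this test → Rejected.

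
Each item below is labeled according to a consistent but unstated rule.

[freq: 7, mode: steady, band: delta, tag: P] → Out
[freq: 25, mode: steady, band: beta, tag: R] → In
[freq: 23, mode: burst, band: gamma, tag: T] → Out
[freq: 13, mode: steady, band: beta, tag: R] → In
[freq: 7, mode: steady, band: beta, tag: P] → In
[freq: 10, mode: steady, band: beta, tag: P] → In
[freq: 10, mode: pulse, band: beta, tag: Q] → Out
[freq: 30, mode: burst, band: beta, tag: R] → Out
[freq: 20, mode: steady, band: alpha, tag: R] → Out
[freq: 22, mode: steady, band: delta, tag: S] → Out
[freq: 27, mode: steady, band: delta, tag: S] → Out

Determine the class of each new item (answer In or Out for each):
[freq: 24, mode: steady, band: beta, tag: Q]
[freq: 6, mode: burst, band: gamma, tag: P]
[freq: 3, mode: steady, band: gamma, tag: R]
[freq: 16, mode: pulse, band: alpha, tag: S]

The pattern is that an item is 'In' exactly when: band is beta AND mode is steady.

In, Out, Out, Out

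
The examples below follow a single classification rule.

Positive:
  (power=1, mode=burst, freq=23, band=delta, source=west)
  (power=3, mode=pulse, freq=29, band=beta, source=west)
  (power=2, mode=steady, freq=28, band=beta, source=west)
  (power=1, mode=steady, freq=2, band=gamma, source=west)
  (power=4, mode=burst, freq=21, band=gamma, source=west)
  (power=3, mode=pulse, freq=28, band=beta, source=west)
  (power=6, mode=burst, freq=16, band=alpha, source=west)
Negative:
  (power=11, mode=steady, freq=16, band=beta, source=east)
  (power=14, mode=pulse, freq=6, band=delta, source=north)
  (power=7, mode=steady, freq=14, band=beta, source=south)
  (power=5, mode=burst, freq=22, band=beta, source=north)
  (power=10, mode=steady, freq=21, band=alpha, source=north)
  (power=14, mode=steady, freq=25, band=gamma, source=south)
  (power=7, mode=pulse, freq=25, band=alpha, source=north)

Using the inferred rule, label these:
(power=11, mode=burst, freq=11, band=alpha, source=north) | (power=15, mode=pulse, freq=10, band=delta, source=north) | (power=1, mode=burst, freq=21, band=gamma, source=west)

Negative, Negative, Positive

One predicate separates the groups cleanly: source is west.
(power=11, mode=burst, freq=11, band=alpha, source=north): source is north, lacks this property → Negative. (power=15, mode=pulse, freq=10, band=delta, source=north): source is north, lacks this property → Negative. (power=1, mode=burst, freq=21, band=gamma, source=west): source is west, qualifies → Positive.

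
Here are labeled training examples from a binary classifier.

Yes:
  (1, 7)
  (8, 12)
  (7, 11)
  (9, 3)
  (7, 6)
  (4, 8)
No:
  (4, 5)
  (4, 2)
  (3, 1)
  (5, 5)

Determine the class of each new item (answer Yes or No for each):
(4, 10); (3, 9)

One predicate separates the groups cleanly: max ≥ 6.
Yes: (4, 10), since max 10.
Yes: (3, 9), since max 9.

Yes, Yes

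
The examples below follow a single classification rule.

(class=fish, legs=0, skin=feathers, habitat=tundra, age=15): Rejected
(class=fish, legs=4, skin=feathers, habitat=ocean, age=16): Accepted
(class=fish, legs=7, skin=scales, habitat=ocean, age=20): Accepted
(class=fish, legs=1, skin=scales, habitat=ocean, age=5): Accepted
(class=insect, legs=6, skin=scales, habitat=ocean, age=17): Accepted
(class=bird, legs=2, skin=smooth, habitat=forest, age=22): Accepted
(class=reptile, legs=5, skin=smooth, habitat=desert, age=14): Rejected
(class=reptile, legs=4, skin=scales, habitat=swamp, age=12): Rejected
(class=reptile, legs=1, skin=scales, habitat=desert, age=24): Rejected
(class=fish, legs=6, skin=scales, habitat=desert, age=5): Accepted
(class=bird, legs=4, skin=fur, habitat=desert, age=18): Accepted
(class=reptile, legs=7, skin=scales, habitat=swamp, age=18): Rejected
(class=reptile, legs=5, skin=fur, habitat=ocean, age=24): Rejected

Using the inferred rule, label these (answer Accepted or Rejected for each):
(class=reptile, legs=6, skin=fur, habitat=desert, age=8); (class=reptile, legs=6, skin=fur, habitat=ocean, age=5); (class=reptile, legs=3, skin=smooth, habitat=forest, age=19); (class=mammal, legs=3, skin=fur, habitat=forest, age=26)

Every 'Accepted' example satisfies: class is not reptile AND legs ≥ 1. None of the 'Rejected' examples do.

Rejected, Rejected, Rejected, Accepted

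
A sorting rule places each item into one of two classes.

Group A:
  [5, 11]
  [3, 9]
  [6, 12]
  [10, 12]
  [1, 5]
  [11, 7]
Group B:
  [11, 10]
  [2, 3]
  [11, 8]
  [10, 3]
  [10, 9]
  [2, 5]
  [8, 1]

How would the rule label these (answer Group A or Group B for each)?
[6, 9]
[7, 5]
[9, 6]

Group B, Group A, Group B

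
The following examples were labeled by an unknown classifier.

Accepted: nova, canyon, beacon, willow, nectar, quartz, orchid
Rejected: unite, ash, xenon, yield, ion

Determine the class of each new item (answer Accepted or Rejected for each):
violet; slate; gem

All 'Accepted' examples share one property — even length — and every 'Rejected' example lacks it.
violet: length 6 — fits, so Accepted. slate: length 5 — doesn't qualify, so Rejected. gem: length 3 — doesn't qualify, so Rejected.

Accepted, Rejected, Rejected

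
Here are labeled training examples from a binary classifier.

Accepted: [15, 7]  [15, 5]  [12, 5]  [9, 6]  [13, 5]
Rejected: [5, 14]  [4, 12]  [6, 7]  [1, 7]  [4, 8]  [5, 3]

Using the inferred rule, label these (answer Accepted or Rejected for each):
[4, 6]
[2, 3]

Rejected, Rejected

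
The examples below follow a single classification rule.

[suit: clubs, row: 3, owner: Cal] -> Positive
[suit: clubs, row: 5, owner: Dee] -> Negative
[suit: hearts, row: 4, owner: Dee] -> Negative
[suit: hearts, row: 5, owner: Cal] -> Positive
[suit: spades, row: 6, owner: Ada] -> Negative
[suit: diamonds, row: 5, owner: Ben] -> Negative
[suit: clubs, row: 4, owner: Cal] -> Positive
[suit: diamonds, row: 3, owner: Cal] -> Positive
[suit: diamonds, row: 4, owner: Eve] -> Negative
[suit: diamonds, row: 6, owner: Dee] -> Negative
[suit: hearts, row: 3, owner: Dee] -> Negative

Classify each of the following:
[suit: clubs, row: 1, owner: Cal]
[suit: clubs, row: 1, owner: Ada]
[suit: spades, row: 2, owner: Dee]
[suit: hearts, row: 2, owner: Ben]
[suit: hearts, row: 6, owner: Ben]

Positive, Negative, Negative, Negative, Negative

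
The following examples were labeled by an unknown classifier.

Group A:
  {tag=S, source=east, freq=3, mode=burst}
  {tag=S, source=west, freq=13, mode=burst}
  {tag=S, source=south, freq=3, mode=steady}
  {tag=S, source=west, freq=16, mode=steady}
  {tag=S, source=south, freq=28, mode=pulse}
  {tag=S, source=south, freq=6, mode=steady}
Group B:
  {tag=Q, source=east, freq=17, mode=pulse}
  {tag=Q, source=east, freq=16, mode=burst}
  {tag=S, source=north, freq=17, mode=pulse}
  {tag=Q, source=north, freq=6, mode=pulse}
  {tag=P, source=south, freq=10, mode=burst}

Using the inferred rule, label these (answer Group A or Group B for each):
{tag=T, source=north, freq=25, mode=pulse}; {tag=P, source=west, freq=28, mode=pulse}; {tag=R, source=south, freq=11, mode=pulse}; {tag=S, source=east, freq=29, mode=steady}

Group B, Group B, Group B, Group A

Rule: tag is S AND freq ≠ 17. This holds for each 'Group A' example and fails for each 'Group B' one.
{tag=T, source=north, freq=25, mode=pulse} → tag is T, freq = 25 → Group B. {tag=P, source=west, freq=28, mode=pulse} → tag is P, freq = 28 → Group B. {tag=R, source=south, freq=11, mode=pulse} → tag is R, freq = 11 → Group B. {tag=S, source=east, freq=29, mode=steady} → tag is S, freq = 29 → Group A.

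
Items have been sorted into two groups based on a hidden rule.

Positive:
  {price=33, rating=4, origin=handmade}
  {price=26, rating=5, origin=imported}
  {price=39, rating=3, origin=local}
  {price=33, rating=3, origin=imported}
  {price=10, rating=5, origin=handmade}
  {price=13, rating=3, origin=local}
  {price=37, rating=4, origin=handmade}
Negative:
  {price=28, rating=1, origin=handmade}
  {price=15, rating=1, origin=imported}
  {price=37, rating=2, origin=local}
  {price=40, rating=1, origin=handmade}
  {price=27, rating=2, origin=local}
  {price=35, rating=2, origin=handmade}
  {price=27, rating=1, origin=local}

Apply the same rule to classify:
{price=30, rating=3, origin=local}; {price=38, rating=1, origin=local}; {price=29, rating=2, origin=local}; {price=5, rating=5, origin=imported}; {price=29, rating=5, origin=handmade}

Positive, Negative, Negative, Positive, Positive

The distinguishing property — rating ≥ 3 — holds for all the 'Positive' cases and none of the 'Negative' cases.
{price=30, rating=3, origin=local}: rating = 3, satisfies this → Positive.
{price=38, rating=1, origin=local}: rating = 1, fails the rule → Negative.
{price=29, rating=2, origin=local}: rating = 2, fails the rule → Negative.
{price=5, rating=5, origin=imported}: rating = 5, satisfies this → Positive.
{price=29, rating=5, origin=handmade}: rating = 5, satisfies this → Positive.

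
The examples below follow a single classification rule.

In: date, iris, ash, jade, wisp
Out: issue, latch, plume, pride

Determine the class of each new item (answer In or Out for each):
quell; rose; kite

Out, In, In

The distinguishing property — length ≤ 4 — holds for all the 'In' cases and none of the 'Out' cases.
Out: quell, since length 5. In: rose, since length 4. In: kite, since length 4.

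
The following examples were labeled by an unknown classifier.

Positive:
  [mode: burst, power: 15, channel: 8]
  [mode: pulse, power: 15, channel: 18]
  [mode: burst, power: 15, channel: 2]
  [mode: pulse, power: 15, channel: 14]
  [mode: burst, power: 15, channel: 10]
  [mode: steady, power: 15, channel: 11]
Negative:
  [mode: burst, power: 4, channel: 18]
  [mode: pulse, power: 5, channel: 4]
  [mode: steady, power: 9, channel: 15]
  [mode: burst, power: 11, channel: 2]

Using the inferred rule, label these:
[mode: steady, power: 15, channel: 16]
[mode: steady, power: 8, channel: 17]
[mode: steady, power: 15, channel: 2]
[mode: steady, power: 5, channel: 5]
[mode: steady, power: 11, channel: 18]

Positive, Negative, Positive, Negative, Negative

All 'Positive' examples share one property — power = 15 — and every 'Negative' example lacks it.
[mode: steady, power: 15, channel: 16]: power = 15, satisfies this → Positive.
[mode: steady, power: 8, channel: 17]: power = 8, does not fit → Negative.
[mode: steady, power: 15, channel: 2]: power = 15, satisfies this → Positive.
[mode: steady, power: 5, channel: 5]: power = 5, does not fit → Negative.
[mode: steady, power: 11, channel: 18]: power = 11, does not fit → Negative.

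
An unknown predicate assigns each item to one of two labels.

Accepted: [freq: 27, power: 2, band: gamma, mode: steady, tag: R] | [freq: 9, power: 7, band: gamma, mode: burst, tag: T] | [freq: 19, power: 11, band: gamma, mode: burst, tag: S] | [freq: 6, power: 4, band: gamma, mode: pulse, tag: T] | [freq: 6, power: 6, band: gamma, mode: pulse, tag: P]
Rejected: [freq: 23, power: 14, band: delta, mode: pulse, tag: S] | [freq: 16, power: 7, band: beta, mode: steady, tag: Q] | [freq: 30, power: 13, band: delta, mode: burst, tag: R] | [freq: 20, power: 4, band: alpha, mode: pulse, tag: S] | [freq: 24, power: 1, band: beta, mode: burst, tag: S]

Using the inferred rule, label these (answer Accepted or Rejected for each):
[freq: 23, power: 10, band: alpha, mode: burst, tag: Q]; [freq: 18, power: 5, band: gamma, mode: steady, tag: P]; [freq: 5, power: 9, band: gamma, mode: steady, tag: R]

The pattern is that an item is 'Accepted' exactly when: band is gamma.
Rejected: [freq: 23, power: 10, band: alpha, mode: burst, tag: Q], since band is alpha.
Accepted: [freq: 18, power: 5, band: gamma, mode: steady, tag: P], since band is gamma.
Accepted: [freq: 5, power: 9, band: gamma, mode: steady, tag: R], since band is gamma.

Rejected, Accepted, Accepted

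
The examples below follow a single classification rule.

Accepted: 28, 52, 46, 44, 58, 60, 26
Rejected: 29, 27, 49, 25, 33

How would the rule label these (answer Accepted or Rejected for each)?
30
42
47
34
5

Accepted, Accepted, Rejected, Accepted, Rejected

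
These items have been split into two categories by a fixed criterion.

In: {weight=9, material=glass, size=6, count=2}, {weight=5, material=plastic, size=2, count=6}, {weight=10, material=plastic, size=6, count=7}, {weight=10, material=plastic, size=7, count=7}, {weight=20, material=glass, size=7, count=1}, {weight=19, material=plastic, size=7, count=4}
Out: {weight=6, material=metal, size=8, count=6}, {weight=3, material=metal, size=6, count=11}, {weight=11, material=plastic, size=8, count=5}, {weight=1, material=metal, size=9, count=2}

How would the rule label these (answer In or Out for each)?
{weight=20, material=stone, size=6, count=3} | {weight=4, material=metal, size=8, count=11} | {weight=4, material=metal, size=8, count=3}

Every 'In' example satisfies: size ≤ 7 AND count ≤ 7. None of the 'Out' examples do.
{weight=20, material=stone, size=6, count=3}: size = 6, count = 3 — qualifies, so In.
{weight=4, material=metal, size=8, count=11}: size = 8, count = 11 — fails the rule, so Out.
{weight=4, material=metal, size=8, count=3}: size = 8, count = 3 — fails the rule, so Out.

In, Out, Out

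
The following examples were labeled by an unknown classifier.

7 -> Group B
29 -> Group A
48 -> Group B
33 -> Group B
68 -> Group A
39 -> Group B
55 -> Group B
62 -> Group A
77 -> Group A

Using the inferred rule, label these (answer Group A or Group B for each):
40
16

Group B, Group B

Comparing the two groups points to one rule — ≡ 2 (mod 3).
40 — 40 mod 3 = 1, hence Group B.
16 — 16 mod 3 = 1, hence Group B.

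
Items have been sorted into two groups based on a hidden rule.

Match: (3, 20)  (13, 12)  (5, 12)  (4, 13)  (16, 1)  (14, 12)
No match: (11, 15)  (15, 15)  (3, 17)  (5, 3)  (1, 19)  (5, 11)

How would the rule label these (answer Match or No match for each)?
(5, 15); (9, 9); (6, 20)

Rule: product is even. This holds for each 'Match' example and fails for each 'No match' one.

No match, No match, Match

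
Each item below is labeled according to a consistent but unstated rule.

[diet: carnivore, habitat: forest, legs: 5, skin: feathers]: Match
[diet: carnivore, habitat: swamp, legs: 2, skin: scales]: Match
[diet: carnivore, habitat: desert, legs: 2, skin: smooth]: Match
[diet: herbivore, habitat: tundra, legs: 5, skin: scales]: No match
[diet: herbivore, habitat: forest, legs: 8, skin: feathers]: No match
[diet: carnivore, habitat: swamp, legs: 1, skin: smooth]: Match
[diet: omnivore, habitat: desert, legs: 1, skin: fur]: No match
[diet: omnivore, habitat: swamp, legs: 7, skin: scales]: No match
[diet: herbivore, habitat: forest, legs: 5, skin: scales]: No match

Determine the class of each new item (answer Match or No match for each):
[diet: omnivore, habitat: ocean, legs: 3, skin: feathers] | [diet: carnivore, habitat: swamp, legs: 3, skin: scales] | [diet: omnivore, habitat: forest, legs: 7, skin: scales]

No match, Match, No match

Looking at the examples, the only property every 'Match' case has and every 'No match' case lacks is: diet is carnivore.
[diet: omnivore, habitat: ocean, legs: 3, skin: feathers]: diet is omnivore — does not fit, so No match.
[diet: carnivore, habitat: swamp, legs: 3, skin: scales]: diet is carnivore — passes, so Match.
[diet: omnivore, habitat: forest, legs: 7, skin: scales]: diet is omnivore — does not fit, so No match.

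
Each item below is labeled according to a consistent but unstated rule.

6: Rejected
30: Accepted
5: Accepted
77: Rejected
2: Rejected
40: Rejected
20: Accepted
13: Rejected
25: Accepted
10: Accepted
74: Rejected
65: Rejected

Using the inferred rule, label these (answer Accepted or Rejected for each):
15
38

The distinguishing property — multiple of 5 AND at most 30 — holds for all the 'Accepted' cases and none of the 'Rejected' cases.
15 → 15 = 5·3, 15 ≤ 30 → Accepted.
38 → 38 = 5·7 + 3, 38 > 30 → Rejected.

Accepted, Rejected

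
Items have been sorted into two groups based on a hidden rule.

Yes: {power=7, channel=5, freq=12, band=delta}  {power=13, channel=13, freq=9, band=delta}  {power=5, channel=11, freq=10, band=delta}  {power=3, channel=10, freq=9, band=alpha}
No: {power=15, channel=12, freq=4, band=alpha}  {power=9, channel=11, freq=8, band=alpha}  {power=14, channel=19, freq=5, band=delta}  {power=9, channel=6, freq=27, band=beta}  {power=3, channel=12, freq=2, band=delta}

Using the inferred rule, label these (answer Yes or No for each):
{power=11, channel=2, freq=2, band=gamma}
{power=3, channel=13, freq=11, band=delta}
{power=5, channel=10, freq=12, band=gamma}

Rule: freq ≥ 9 AND freq ≤ 12. This holds for each 'Yes' example and fails for each 'No' one.
{power=11, channel=2, freq=2, band=gamma}: No (freq = 2). {power=3, channel=13, freq=11, band=delta}: Yes (freq = 11). {power=5, channel=10, freq=12, band=gamma}: Yes (freq = 12).

No, Yes, Yes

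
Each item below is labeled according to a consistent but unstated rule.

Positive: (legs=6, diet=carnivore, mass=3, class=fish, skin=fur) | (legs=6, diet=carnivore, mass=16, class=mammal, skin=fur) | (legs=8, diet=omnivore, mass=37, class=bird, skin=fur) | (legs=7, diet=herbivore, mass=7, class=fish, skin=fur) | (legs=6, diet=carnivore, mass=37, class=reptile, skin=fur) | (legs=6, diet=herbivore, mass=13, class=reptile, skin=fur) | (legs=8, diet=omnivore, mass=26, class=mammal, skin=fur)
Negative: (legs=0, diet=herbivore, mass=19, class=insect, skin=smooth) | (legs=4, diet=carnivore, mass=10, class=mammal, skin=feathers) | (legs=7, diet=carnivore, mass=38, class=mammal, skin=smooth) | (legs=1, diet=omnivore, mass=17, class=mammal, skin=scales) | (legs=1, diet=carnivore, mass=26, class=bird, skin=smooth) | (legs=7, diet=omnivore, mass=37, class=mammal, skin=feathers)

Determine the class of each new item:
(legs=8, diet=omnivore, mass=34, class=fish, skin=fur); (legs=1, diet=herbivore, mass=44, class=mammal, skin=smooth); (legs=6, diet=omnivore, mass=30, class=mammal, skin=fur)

Positive, Negative, Positive

'Positive' ⟺ skin is fur.
Positive: (legs=8, diet=omnivore, mass=34, class=fish, skin=fur), since skin is fur. Negative: (legs=1, diet=herbivore, mass=44, class=mammal, skin=smooth), since skin is smooth. Positive: (legs=6, diet=omnivore, mass=30, class=mammal, skin=fur), since skin is fur.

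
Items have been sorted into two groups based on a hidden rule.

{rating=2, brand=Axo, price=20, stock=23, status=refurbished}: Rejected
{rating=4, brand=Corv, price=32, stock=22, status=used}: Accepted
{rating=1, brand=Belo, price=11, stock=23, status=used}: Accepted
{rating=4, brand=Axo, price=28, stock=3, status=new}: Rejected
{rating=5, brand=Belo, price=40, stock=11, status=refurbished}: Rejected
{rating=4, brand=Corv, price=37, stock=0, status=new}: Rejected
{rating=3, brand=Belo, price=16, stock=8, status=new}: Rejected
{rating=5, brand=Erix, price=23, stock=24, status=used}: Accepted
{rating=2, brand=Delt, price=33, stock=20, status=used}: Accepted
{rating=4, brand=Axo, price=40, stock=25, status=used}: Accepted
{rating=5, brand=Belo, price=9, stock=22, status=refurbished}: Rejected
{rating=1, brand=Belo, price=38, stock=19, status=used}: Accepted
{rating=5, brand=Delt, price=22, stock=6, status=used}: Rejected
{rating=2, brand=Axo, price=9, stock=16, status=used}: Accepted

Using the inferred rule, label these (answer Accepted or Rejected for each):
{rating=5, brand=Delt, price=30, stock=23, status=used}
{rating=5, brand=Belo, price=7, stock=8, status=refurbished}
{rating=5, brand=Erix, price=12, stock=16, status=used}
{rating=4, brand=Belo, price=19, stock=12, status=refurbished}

The common property of the 'Accepted' items is: status is used AND stock ≥ 8. No 'Rejected' item has it.
{rating=5, brand=Delt, price=30, stock=23, status=used} — status is used, stock = 23, hence Accepted. {rating=5, brand=Belo, price=7, stock=8, status=refurbished} — status is refurbished, stock = 8, hence Rejected. {rating=5, brand=Erix, price=12, stock=16, status=used} — status is used, stock = 16, hence Accepted. {rating=4, brand=Belo, price=19, stock=12, status=refurbished} — status is refurbished, stock = 12, hence Rejected.

Accepted, Rejected, Accepted, Rejected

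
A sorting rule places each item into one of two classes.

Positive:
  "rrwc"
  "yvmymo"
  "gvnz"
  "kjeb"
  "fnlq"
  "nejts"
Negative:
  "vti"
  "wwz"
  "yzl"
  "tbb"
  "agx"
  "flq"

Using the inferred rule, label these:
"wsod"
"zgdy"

Positive, Positive

One predicate separates the groups cleanly: length ≥ 4.
"wsod": length 4 — passes, so Positive.
"zgdy": length 4 — passes, so Positive.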